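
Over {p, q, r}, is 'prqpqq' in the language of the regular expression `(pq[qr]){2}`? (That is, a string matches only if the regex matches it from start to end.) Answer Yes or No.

No

Every match must start with 'pq', but 'prqpqq' does not.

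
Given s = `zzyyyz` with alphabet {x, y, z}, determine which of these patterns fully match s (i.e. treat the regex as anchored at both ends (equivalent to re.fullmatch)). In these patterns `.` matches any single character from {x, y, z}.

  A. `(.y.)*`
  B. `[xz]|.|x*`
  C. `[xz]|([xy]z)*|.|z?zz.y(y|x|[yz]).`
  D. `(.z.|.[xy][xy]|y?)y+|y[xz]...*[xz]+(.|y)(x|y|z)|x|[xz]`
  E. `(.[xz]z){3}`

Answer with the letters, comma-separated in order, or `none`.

A → no match
B → no match
C → match
D → no match
E → no match

C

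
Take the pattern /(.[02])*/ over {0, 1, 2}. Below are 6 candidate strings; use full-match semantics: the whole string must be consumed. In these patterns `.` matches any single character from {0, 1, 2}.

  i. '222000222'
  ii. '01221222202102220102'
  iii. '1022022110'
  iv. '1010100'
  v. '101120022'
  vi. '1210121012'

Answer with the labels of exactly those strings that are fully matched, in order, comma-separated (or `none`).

vi

i → no match
ii → no match
iii → no match
iv → no match
v → no match
vi → match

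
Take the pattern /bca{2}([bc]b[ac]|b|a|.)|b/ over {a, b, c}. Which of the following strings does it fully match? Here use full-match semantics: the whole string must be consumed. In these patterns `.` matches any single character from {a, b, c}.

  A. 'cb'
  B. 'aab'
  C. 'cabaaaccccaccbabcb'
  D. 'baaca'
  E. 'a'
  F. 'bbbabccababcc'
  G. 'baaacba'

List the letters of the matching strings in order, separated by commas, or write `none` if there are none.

none

A → no match
B → no match
C → no match
D → no match
E → no match
F → no match
G → no match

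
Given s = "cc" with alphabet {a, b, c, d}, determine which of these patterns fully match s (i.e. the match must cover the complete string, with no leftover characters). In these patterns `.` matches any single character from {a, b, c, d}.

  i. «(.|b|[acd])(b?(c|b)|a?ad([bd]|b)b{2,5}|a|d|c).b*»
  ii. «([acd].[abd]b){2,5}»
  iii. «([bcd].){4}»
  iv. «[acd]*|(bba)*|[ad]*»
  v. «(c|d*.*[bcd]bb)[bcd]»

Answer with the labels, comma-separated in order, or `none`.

iv, v

i → no match
ii → no match — must end with "b"
iii → no match
iv → match
v → match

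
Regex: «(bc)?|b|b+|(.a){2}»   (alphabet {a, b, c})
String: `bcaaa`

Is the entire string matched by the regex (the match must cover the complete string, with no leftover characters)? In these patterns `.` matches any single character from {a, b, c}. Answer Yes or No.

No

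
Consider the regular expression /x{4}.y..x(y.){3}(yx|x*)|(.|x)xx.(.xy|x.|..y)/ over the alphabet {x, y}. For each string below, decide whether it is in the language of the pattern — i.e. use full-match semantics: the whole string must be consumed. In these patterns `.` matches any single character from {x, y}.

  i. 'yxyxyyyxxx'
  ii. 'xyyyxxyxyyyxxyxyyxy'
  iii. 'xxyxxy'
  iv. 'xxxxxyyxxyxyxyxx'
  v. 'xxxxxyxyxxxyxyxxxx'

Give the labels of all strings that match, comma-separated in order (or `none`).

i. 'yxyxyyyxxx' → no match
ii → no match
iii. 'xxyxxy' → no match
iv → match
v → no match

iv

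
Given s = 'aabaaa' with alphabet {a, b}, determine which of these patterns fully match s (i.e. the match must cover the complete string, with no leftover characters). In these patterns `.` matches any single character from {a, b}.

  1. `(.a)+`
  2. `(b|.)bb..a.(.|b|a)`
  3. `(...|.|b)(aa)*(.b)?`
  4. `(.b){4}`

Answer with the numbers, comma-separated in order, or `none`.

1

1 → match
2 → no match
3 → no match
4 → no match — must end with 'b'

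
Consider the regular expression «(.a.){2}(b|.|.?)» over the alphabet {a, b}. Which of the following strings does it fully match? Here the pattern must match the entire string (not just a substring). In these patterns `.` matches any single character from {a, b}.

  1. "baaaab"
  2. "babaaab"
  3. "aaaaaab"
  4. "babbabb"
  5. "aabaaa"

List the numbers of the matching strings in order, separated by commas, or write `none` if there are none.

1, 2, 3, 4, 5

1 → match
2 → match
3 → match
4 → match
5 → match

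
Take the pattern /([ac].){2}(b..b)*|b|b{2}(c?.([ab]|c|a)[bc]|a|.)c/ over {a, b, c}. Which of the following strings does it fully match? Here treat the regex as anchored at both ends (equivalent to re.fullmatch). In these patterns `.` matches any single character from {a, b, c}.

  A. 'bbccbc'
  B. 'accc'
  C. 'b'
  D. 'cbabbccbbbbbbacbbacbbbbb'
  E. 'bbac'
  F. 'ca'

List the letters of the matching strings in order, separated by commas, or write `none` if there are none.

A, B, C, D, E

A → match
B → match
C → match
D → match
E → match
F → no match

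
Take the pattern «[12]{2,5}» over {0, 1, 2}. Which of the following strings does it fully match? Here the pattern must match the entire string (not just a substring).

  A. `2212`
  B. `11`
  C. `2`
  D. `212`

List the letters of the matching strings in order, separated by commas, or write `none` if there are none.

A → match
B → match
C → no match
D → match

A, B, D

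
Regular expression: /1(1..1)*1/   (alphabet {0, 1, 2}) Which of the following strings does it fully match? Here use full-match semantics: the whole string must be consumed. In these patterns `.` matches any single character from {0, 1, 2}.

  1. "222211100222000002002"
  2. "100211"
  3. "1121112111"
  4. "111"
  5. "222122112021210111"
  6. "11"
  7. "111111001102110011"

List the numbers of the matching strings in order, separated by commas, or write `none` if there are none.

1 → no match — must start with "1"
2 → no match
3 → match
4 → no match
5 → no match — must start with "1"
6 → match
7 → match

3, 6, 7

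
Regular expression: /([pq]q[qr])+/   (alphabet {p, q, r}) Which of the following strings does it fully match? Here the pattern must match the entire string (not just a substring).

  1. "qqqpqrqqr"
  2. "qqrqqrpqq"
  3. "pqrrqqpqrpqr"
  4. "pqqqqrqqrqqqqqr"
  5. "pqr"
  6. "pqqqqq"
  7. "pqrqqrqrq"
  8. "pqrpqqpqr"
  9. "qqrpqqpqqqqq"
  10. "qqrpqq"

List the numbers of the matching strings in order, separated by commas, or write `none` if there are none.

1, 2, 4, 5, 6, 8, 9, 10

1 → match
2 → match
3 → no match
4 → match
5 → match
6 → match
7 → no match
8 → match
9 → match
10 → match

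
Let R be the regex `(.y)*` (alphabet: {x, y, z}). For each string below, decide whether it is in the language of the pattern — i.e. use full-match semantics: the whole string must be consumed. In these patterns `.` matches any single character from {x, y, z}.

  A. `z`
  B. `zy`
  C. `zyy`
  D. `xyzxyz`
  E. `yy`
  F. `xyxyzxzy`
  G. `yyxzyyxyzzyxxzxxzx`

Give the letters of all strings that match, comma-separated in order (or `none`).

B, E

A → no match
B → match
C → no match
D → no match
E → match
F → no match
G → no match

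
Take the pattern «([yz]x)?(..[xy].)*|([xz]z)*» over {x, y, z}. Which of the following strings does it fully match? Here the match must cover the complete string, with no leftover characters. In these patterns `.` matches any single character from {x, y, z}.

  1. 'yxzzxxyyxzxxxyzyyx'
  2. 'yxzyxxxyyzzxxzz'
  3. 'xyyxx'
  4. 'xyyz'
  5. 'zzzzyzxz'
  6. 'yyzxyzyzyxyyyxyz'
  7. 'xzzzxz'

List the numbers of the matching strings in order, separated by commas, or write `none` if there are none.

1 → match
2 → no match
3 → no match
4 → match
5 → no match
6 → no match
7 → match

1, 4, 7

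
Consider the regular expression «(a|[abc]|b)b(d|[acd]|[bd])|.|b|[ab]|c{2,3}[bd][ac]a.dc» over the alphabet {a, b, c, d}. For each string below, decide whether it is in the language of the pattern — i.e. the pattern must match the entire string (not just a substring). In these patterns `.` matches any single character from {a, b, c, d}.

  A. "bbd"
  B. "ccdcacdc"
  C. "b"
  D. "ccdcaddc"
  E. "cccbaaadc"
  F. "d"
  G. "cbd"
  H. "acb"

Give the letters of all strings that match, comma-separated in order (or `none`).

A, B, C, D, E, F, G

A → match
B → match
C → match
D → match
E → match
F → match
G → match
H → no match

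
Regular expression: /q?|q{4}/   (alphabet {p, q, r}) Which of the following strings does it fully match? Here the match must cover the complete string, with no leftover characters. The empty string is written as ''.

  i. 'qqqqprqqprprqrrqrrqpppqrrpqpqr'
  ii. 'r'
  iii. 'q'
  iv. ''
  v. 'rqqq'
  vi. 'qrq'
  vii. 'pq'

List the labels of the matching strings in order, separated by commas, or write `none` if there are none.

iii, iv

i → no match
ii → no match
iii → match
iv → match
v → no match
vi → no match
vii → no match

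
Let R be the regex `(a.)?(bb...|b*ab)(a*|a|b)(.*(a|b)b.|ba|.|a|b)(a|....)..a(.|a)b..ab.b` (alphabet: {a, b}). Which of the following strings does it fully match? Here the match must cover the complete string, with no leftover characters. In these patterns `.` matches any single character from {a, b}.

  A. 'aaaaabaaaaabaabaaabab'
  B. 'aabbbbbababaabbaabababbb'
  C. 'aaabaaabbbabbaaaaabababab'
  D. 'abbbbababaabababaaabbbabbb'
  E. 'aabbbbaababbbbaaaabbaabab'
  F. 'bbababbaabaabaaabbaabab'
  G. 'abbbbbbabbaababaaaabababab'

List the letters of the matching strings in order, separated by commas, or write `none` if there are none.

B, C, E, F, G

A → no match
B → match
C → match
D → no match
E → match
F → match
G → match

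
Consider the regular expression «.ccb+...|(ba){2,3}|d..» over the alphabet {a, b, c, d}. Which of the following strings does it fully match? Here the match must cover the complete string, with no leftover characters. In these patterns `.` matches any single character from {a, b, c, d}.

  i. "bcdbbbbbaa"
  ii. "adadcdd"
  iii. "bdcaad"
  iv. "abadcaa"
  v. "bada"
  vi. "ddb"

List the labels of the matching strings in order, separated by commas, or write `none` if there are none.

i → no match
ii → no match
iii → no match
iv → no match
v → no match
vi → match

vi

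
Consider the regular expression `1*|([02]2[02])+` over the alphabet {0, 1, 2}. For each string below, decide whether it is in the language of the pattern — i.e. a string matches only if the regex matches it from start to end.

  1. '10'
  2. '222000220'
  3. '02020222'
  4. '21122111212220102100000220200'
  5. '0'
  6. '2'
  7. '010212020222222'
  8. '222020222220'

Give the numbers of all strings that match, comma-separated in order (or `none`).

8

1 → no match
2 → no match
3 → no match
4 → no match
5 → no match
6 → no match
7 → no match
8 → match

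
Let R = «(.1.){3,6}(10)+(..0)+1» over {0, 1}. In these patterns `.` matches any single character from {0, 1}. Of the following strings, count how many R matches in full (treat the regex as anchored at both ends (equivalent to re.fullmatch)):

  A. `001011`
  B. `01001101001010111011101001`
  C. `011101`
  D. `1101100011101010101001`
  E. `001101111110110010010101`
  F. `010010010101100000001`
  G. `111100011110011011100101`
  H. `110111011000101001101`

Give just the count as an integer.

A → no match — must end with `01`
B → no match
C → no match
D → no match
E → no match
F → match
G → no match
H → no match
Total matched: 1

1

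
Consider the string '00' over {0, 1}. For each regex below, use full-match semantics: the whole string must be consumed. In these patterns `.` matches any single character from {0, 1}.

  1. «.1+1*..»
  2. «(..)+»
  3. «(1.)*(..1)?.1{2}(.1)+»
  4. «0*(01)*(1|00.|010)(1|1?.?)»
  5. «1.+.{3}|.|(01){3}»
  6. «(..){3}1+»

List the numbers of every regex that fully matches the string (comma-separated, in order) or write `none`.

2

1 → no match
2 → match
3 → no match — must end with '1'
4 → no match
5 → no match
6 → no match — must end with '1'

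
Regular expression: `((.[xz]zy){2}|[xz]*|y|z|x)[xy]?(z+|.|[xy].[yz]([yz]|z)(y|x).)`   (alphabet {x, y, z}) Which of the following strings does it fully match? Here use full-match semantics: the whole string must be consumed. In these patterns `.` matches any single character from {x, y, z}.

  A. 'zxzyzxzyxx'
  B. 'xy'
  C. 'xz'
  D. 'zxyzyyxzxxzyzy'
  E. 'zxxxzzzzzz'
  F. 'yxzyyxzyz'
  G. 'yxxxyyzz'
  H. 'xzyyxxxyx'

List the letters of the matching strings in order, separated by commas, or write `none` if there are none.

A, B, C, E, F

A → match
B → match
C → match
D → no match
E → match
F → match
G → no match
H → no match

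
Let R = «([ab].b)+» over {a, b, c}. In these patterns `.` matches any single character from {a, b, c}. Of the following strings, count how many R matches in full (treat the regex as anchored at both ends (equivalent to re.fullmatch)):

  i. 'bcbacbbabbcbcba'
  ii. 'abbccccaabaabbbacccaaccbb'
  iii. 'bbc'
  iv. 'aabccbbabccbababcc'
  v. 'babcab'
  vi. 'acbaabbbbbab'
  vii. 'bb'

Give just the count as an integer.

i → no match — must end with 'b'
ii → no match
iii → no match — must end with 'b'
iv → no match — must end with 'b'
v → no match
vi → match
vii → no match
Total matched: 1

1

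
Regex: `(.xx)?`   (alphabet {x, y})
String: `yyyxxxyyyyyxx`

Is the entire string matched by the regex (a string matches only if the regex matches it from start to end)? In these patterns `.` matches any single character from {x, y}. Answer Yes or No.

No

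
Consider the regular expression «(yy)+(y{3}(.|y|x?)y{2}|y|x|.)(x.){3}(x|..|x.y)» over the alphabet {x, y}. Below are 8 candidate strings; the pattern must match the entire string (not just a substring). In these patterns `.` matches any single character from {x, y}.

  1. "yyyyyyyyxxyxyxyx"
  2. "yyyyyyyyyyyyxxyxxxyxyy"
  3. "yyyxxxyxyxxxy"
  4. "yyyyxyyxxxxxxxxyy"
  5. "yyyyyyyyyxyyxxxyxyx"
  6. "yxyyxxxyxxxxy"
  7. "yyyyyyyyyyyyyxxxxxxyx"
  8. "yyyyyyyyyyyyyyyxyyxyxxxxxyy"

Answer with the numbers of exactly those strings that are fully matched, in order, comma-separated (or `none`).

1, 2, 5, 7, 8

1 → match
2 → match
3 → no match
4 → no match
5 → match
6 → no match — must start with "yy"
7 → match
8 → match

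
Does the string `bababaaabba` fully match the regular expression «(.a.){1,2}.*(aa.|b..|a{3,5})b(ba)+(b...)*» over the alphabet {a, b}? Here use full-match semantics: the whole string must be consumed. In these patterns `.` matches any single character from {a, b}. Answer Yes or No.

Yes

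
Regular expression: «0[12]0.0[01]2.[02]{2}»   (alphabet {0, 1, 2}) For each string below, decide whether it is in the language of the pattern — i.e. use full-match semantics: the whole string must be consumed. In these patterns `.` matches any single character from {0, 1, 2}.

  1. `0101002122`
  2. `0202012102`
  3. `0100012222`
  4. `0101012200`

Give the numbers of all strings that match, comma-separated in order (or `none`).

1, 2, 3, 4

1 → match
2 → match
3 → match
4 → match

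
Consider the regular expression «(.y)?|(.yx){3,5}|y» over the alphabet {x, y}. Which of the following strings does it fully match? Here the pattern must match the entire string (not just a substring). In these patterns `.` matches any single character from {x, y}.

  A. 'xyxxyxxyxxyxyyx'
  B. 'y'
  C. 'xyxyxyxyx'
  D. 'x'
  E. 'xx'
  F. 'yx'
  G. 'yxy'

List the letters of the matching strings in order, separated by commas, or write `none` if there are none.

A → match
B → match
C → no match
D → no match
E → no match
F → no match
G → no match

A, B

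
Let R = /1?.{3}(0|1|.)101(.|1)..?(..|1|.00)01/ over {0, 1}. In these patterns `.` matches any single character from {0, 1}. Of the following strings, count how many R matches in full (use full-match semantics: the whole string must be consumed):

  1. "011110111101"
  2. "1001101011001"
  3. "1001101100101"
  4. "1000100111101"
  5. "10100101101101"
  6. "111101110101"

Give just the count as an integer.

4

1. "011110111101" → match
2 → match
3 → match
4 → no match
5 → match
6. "111101110101" → no match
Total matched: 4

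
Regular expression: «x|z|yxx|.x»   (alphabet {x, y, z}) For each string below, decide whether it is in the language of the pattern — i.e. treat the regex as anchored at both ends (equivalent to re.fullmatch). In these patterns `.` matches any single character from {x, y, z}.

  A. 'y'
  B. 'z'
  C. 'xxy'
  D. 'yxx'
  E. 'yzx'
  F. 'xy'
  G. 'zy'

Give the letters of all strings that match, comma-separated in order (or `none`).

A → no match
B → match
C → no match
D → match
E → no match
F → no match
G → no match

B, D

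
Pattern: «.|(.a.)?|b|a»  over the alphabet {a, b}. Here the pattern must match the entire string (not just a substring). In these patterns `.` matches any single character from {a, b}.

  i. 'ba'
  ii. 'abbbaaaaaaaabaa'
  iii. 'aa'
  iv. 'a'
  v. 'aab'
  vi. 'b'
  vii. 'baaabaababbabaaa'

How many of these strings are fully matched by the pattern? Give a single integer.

i. 'ba' → no match
ii → no match
iii. 'aa' → no match
iv. 'a' → match
v. 'aab' → match
vi. 'b' → match
vii → no match
Total matched: 3

3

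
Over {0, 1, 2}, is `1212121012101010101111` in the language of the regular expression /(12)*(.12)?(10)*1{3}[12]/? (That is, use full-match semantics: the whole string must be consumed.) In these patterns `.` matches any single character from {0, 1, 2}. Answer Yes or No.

No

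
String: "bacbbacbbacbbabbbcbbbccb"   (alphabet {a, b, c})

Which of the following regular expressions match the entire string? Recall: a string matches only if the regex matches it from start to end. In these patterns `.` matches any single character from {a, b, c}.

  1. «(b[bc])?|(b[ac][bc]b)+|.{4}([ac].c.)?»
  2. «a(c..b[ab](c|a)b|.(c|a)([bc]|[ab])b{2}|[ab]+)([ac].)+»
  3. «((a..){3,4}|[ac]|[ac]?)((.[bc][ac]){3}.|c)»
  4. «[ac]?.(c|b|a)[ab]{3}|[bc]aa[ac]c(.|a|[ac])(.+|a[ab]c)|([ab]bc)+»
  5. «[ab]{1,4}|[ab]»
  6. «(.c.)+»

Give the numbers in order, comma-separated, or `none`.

1

1 → match
2 → no match — must start with "a"
3 → no match
4 → no match
5 → no match
6 → no match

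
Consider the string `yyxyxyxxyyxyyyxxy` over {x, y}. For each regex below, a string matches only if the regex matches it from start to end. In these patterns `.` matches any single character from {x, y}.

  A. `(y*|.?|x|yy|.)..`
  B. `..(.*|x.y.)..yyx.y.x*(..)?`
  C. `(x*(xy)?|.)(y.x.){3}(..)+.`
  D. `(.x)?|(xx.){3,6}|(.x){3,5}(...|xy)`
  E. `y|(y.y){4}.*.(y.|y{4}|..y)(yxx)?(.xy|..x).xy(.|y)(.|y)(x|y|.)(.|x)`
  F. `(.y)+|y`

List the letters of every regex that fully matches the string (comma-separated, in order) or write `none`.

A → no match
B → match
C → no match
D → no match
E → no match
F → no match

B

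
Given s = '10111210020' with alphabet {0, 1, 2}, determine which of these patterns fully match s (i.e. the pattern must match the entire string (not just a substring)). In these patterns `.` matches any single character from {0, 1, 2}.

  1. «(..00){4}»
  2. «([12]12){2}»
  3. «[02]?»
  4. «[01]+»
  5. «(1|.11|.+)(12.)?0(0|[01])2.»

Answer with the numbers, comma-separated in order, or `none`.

1 → no match — must end with '00'
2 → no match — must end with '12'
3 → no match
4 → no match
5 → match

5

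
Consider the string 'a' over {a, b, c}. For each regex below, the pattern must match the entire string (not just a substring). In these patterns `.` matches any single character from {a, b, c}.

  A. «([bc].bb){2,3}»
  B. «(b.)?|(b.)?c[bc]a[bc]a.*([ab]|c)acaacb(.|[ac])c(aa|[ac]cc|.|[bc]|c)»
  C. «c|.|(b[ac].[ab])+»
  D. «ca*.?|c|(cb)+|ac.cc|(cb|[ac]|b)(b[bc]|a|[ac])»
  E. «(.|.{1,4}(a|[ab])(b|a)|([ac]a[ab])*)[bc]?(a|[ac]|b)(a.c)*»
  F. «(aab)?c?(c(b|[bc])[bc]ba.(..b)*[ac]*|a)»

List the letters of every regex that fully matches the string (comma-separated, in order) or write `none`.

C, E, F

A → no match — must end with 'bb'
B → no match
C → match
D → no match
E → match
F → match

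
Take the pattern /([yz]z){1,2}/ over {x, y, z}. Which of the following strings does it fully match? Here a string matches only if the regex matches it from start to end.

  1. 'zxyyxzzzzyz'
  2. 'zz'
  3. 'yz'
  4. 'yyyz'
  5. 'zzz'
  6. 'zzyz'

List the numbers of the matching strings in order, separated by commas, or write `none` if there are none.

1 → no match
2 → match
3 → match
4 → no match
5 → no match
6 → match

2, 3, 6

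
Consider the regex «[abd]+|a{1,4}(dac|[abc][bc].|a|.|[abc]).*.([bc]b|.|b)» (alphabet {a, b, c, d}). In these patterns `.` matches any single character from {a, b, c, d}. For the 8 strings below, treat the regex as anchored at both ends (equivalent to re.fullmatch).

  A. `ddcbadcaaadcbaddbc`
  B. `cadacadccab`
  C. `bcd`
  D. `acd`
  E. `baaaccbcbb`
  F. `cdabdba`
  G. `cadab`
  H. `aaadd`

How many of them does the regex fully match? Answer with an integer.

A → no match
B → no match
C → no match
D → no match
E → no match
F → no match
G → no match
H → match
Total matched: 1

1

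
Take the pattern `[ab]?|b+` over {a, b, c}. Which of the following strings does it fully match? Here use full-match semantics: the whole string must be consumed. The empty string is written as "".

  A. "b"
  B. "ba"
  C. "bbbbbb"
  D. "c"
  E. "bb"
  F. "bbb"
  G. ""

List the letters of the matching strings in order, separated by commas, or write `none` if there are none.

A → match
B → no match
C → match
D → no match
E → match
F → match
G → match

A, C, E, F, G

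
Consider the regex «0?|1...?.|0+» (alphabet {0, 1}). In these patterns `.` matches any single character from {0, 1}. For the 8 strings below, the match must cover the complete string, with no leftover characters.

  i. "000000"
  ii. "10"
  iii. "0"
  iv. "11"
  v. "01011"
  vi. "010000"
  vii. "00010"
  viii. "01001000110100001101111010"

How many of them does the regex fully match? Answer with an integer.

i. "000000" → match
ii. "10" → no match
iii. "0" → match
iv. "11" → no match
v. "01011" → no match
vi. "010000" → no match
vii. "00010" → no match
viii → no match
Total matched: 2

2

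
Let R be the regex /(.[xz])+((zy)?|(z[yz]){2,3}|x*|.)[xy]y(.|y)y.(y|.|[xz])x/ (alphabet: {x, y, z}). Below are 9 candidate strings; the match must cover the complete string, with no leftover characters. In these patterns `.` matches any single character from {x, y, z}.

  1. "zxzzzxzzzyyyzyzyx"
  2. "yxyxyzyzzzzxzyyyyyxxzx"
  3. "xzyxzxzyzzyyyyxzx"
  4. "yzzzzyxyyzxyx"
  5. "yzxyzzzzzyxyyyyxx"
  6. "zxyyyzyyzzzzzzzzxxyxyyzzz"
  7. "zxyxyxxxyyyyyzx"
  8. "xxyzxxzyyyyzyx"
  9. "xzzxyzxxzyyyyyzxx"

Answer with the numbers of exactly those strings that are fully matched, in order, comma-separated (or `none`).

1 → match
2 → no match
3 → match
4 → no match
5 → no match
6 → no match — must end with "x"
7 → match
8 → match
9 → match

1, 3, 7, 8, 9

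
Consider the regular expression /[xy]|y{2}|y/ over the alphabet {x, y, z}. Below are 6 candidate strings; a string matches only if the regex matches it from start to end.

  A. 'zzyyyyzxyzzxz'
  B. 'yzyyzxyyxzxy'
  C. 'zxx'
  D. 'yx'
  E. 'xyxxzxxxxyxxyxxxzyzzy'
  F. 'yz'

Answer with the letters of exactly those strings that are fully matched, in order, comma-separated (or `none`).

none

A → no match
B. 'yzyyzxyyxzxy' → no match
C. 'zxx' → no match
D. 'yx' → no match
E → no match
F. 'yz' → no match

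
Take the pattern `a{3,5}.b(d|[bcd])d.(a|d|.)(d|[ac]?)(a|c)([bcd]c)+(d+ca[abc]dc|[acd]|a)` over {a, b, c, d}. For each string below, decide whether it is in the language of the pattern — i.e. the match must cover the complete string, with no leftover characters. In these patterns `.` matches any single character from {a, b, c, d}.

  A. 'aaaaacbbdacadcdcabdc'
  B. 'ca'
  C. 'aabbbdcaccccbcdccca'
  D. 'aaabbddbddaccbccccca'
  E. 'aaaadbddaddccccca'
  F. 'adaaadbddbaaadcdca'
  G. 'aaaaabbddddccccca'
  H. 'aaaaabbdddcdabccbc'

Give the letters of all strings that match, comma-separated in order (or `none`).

A → match
B → no match — must start with 'a'
C → no match
D → match
E → match
F → no match
G → match
H → no match

A, D, E, G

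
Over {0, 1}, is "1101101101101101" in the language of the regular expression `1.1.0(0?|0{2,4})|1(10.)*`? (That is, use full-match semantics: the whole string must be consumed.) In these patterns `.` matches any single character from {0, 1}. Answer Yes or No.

Yes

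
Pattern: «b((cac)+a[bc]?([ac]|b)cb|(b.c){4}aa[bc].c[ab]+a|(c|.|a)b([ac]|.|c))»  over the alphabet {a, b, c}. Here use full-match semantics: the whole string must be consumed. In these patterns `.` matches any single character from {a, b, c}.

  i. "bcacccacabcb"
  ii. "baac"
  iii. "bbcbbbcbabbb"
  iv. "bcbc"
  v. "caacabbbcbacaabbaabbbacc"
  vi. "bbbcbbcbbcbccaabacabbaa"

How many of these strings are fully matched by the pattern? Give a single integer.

i → no match
ii → no match
iii → no match
iv → match
v → no match — must start with "b"
vi → match
Total matched: 2

2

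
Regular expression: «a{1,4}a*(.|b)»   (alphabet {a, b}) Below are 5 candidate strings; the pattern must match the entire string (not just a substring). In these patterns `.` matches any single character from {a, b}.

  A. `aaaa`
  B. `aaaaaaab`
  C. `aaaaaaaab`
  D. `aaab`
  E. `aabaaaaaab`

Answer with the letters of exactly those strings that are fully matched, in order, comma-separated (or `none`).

A → match
B → match
C → match
D → match
E → no match

A, B, C, D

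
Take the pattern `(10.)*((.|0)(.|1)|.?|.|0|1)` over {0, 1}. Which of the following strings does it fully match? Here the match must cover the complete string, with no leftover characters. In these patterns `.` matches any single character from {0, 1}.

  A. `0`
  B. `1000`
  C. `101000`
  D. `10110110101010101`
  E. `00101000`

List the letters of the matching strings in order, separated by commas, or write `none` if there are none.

A, B

A. `0` → match
B. `1000` → match
C. `101000` → no match
D → no match
E. `00101000` → no match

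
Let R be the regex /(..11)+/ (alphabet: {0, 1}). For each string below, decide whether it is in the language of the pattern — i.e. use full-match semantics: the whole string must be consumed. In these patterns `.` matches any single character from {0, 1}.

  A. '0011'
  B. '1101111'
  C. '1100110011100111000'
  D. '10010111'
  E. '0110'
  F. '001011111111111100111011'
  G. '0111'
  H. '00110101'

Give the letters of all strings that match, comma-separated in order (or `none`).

A, G

A → match
B → no match
C → no match — must end with '11'
D → no match
E → no match — must end with '11'
F → no match
G → match
H → no match — must end with '11'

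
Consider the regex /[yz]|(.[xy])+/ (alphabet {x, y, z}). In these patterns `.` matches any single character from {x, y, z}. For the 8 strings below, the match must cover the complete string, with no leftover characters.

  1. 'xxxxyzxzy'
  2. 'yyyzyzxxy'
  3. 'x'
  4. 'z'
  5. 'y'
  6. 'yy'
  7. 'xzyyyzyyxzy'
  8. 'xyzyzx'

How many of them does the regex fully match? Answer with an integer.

4

1 → no match
2 → no match
3 → no match
4 → match
5 → match
6 → match
7 → no match
8 → match
Total matched: 4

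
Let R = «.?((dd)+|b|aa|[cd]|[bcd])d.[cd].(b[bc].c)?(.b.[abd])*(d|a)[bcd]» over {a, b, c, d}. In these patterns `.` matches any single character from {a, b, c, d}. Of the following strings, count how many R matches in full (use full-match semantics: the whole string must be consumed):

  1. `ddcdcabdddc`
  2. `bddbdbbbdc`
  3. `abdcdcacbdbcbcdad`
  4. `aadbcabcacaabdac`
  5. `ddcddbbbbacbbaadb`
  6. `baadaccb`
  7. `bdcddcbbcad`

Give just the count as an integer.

1

1. `ddcdcabdddc` → match
2. `bddbdbbbdc` → no match
3 → no match
4 → no match
5 → no match
6. `baadaccb` → no match
7. `bdcddcbbcad` → no match
Total matched: 1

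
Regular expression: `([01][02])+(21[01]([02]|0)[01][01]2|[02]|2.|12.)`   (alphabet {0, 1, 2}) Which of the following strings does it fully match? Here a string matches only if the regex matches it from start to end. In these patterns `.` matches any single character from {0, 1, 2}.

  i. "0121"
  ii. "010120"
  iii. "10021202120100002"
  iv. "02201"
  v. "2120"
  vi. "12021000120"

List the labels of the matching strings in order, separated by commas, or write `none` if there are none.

i. "0121" → no match
ii. "010120" → no match
iii → no match
iv. "02201" → no match
v. "2120" → no match
vi. "12021000120" → match

vi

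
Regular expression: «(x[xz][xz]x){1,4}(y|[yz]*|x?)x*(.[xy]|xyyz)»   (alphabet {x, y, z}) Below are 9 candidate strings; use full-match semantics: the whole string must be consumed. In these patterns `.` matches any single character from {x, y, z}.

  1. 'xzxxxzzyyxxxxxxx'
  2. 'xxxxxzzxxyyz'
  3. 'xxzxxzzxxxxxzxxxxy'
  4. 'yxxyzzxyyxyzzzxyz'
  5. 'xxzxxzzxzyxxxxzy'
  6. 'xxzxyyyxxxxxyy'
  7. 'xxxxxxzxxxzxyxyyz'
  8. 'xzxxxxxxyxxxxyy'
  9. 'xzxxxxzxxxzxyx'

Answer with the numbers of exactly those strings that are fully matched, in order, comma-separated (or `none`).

2, 3, 5, 6, 7, 8, 9

1 → no match
2. 'xxxxxzzxxyyz' → match
3 → match
4 → no match — must start with 'x'
5 → match
6 → match
7 → match
8 → match
9 → match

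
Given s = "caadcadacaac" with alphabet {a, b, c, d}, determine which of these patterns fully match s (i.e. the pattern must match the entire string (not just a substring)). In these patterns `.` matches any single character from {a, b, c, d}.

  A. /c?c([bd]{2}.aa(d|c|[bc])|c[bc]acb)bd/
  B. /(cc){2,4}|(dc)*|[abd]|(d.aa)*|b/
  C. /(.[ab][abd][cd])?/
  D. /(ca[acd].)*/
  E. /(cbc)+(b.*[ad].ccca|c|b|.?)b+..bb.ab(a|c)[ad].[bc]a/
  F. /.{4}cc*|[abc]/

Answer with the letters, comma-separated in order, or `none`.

D

A → no match — must end with "bd"
B → no match
C → no match
D → match
E → no match — must start with "cbc"
F → no match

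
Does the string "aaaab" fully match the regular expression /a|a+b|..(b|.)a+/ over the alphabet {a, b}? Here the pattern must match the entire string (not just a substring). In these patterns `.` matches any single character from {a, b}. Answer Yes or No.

Yes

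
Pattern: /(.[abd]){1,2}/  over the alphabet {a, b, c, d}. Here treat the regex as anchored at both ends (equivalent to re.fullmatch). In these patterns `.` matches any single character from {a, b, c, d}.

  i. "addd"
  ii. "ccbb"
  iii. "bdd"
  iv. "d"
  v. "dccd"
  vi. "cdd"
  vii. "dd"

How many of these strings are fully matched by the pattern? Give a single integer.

2

i → match
ii → no match
iii → no match
iv → no match
v → no match
vi → no match
vii → match
Total matched: 2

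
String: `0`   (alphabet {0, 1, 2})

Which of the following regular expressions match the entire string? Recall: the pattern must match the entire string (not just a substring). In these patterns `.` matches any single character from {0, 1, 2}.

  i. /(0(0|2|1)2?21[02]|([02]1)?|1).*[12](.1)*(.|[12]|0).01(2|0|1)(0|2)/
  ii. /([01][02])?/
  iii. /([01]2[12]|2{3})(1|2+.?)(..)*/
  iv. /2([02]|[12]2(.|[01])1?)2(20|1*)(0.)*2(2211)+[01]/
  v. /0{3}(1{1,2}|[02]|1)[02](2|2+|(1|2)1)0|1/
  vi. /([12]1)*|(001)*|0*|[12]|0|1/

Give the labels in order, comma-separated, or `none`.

vi

i → no match
ii → no match
iii → no match
iv → no match — must start with `2`
v → no match
vi → match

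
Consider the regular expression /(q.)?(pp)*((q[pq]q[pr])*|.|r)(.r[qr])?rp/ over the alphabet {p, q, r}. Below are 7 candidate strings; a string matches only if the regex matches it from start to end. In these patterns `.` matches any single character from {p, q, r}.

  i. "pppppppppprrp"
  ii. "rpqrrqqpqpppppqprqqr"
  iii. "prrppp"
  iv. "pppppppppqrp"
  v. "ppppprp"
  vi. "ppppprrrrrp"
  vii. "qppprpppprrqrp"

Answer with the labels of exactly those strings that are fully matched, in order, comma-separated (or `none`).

i → match
ii → no match — must end with "rp"
iii → no match — must end with "rp"
iv → no match
v → match
vi → no match
vii → no match

i, v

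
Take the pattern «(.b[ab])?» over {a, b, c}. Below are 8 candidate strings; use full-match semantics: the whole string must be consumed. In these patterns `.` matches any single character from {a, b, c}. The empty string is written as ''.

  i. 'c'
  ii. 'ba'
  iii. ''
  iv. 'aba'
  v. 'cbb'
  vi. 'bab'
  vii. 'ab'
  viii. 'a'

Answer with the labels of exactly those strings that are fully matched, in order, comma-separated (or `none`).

i → no match
ii → no match
iii → match
iv → match
v → match
vi → no match
vii → no match
viii → no match

iii, iv, v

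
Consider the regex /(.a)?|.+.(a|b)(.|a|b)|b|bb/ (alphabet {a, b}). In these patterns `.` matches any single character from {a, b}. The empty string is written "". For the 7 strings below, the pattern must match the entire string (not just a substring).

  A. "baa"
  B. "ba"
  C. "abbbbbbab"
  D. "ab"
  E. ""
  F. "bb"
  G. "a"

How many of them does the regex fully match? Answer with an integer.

4

A → no match
B → match
C → match
D → no match
E → match
F → match
G → no match
Total matched: 4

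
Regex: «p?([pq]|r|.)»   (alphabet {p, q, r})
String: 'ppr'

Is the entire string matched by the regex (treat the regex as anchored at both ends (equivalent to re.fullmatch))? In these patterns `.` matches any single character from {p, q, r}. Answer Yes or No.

No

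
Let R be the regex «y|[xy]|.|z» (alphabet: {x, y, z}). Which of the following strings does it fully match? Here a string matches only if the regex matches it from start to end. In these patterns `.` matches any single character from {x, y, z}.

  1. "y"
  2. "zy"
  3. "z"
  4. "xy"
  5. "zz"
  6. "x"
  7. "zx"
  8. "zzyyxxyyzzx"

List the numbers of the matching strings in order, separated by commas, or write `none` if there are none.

1 → match
2 → no match
3 → match
4 → no match
5 → no match
6 → match
7 → no match
8 → no match

1, 3, 6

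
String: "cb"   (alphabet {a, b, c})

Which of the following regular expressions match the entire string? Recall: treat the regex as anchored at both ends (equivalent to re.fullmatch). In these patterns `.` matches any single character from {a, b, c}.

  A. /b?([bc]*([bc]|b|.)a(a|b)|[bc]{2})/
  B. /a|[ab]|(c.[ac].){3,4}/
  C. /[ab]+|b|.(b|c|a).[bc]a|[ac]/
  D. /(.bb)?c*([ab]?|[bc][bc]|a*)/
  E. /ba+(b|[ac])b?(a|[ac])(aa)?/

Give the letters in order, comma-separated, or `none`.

A → match
B → no match
C → no match
D → match
E → no match — must start with "ba"

A, D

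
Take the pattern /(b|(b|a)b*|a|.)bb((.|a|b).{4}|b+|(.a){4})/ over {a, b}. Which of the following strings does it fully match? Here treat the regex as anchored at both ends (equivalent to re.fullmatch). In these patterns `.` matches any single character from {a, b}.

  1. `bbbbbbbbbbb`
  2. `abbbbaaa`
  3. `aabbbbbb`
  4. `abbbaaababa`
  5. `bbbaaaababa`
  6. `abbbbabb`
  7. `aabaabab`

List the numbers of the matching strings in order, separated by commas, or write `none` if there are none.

1, 2, 4, 5, 6

1 → match
2 → match
3 → no match
4 → match
5 → match
6 → match
7 → no match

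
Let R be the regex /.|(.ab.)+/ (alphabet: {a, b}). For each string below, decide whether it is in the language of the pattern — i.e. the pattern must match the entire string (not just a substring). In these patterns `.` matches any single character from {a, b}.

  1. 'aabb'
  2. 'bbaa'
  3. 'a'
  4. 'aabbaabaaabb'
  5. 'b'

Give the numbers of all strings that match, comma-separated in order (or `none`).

1 → match
2 → no match
3 → match
4 → match
5 → match

1, 3, 4, 5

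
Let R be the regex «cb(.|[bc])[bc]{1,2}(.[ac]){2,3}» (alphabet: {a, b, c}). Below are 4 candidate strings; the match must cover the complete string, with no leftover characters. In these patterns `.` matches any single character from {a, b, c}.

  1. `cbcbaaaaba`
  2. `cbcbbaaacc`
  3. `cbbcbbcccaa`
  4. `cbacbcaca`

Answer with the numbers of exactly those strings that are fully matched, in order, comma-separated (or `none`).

1, 2, 3, 4

1. `cbcbaaaaba` → match
2. `cbcbbaaacc` → match
3. `cbbcbbcccaa` → match
4. `cbacbcaca` → match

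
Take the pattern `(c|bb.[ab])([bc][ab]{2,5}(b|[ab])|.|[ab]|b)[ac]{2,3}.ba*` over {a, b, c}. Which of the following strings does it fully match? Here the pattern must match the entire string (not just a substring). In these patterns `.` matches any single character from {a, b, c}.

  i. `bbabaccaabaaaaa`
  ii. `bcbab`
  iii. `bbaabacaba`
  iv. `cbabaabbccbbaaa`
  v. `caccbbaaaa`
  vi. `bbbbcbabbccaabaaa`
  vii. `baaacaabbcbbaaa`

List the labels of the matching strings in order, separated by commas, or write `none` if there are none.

i → match
ii → no match
iii → match
iv → match
v → match
vi → match
vii → no match

i, iii, iv, v, vi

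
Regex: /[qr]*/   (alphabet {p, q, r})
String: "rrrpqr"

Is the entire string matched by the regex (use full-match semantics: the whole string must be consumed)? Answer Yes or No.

No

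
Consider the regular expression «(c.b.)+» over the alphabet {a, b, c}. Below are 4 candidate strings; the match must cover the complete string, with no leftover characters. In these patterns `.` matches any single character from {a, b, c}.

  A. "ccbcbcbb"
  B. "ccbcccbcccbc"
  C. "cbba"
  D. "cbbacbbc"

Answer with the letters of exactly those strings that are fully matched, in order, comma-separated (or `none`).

A → no match
B → match
C → match
D → match

B, C, D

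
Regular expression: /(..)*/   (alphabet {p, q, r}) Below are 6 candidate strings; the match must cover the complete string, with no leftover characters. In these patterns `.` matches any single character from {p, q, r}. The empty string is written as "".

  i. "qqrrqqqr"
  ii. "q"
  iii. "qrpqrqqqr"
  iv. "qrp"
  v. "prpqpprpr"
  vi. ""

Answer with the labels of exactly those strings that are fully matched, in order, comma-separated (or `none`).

i → match
ii → no match
iii → no match
iv → no match
v → no match
vi → match

i, vi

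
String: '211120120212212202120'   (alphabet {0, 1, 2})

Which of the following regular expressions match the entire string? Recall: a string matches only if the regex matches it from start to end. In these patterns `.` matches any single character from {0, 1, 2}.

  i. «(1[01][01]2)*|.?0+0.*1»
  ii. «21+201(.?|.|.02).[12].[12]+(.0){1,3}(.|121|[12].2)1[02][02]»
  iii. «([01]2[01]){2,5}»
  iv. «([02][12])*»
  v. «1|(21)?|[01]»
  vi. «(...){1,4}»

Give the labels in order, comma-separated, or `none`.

i → no match
ii → match
iii → no match
iv → no match
v → no match
vi → no match

ii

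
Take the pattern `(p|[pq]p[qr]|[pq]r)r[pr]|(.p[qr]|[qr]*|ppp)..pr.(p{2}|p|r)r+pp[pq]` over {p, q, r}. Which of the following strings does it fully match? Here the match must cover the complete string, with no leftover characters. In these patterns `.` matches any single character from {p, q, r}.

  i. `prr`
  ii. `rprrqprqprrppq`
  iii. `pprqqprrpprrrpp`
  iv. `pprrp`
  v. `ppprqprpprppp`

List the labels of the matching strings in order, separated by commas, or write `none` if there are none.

i, ii, iv, v

i. `prr` → match
ii → match
iii → no match
iv. `pprrp` → match
v → match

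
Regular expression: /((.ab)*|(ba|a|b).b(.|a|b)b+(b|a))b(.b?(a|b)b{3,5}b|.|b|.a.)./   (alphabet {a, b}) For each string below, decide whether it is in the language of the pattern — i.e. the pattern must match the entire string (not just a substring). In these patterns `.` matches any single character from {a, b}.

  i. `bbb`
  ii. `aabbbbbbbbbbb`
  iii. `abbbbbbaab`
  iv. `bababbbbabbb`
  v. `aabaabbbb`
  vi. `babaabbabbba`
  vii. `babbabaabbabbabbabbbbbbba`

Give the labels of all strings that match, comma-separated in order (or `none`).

i → match
ii → match
iii → no match
iv → match
v → match
vi → match
vii → match

i, ii, iv, v, vi, vii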